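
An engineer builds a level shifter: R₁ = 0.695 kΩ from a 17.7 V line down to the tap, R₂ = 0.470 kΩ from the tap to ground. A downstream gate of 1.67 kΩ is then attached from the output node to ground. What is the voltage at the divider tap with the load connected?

The load sits in parallel with R₂: R₂‖R_L = (470 × 1670) / (470 + 1670) = 366.8 Ω.
V_out = 17.7 × 366.8 / (695 + 366.8) = 17.7 × 366.8/1062 = 6.11 V.

V_out ≈ 6.11 V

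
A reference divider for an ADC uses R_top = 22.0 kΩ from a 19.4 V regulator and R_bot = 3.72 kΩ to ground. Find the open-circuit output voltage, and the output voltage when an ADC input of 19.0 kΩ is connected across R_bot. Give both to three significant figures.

Open-circuit: V = 19.4 × 3.72/(22.0 + 3.72) = 2.81 V.
With the load, R_bot becomes R_bot‖R_L = 3.111 kΩ, so V = 19.4 × 3.111/25.11 = 2.40 V.

Unloaded: 2.81 V; loaded: 2.40 V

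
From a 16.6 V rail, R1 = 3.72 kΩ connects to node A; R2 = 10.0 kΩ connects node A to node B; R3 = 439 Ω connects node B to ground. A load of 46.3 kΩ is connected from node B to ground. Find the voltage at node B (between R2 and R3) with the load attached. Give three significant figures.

At node B, R3 is in parallel with the load: R3‖R_L = 434.9 Ω.
Below node A the resistance is R2 + (R3‖R_L) = 10430 Ω, so V_A = 16.6 × 10430/14150 = 12.24 V.
Then V_B = V_A × (R3‖R_L)/(R2 + R3‖R_L) = 12.24 × 434.9/10430 = 0.510 V.

V ≈ 0.510 V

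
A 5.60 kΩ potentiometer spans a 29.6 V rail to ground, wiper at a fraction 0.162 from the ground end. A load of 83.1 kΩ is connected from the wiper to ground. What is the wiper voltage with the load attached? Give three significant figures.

V ≈ 4.75 V

The wiper splits the pot into (1−α)R = 4693 Ω above and αR = 907.2 Ω below.
Lower section ‖ load = 897.4 Ω.
V_wiper = 29.6 × 897.4/(4693 + 897.4) = 4.75 V.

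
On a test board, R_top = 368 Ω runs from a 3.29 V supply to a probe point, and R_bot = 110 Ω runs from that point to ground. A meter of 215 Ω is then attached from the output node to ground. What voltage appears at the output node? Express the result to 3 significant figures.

V_out ≈ 0.543 V

The load sits in parallel with R_bot: R_bot‖R_L = (110 × 215) / (110 + 215) = 72.77 Ω.
V_out = 3.29 × 72.77 / (368 + 72.77) = 3.29 × 72.77/440.8 = 0.543 V.
(Unloaded it would have been 0.757 V.)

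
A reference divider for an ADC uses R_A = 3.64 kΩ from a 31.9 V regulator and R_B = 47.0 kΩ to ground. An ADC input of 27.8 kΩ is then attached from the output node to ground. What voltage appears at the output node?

The load sits in parallel with R_B: R_B‖R_L = (47.0 × 27.8) / (47.0 + 27.8) = 17.47 kΩ.
V_out = 31.9 × 17.47 / (3.64 + 17.47) = 31.9 × 17.47/21.11 = 26.4 V.
(Unloaded it would have been 29.6 V.)

V_out ≈ 26.4 V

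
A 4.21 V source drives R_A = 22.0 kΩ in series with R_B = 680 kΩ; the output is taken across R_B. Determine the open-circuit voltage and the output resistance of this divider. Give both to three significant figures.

V_th = 4.08 V, R_th = 21.3 kΩ

V_th is the open-circuit tap voltage: 4.21 × 680/(22.0 + 680) = 4.08 V.
With the supply zeroed, R_A and R_B appear in parallel from the tap: R_th = R_A‖R_B = (22.0 × 680)/702.0 = 21.3 kΩ.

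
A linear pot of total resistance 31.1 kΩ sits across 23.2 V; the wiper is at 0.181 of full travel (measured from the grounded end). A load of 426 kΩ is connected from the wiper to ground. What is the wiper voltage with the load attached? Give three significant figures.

V ≈ 4.15 V

The wiper splits the pot into (1−α)R = 25.47 kΩ above and αR = 5.629 kΩ below.
Lower section ‖ load = 5.556 kΩ.
V_wiper = 23.2 × 5.556/(25.47 + 5.556) = 4.15 V.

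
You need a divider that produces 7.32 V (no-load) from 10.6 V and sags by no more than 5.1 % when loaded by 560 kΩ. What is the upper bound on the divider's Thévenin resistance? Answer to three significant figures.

R_th ≤ 30.1 kΩ

Loading drop = R_th/(R_th + R_L) ≤ 0.0510, so R_th ≤ R_L · ε/(1−ε) = 560 kΩ × 0.0510/0.9490 = 30.1 kΩ.
(Any R1, R2 with R2/(R1+R2) = 0.691 and R1‖R2 ≤ 30.1 kΩ will meet the spec.)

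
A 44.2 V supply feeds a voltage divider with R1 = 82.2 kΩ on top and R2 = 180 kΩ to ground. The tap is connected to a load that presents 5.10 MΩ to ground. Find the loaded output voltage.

V_out ≈ 30.0 V

The load sits in parallel with R2: R2‖R_L = (180 × 5100) / (180 + 5100) = 173.9 kΩ.
V_out = 44.2 × 173.9 / (82.2 + 173.9) = 44.2 × 173.9/256.1 = 30.0 V.
(Unloaded it would have been 30.3 V.)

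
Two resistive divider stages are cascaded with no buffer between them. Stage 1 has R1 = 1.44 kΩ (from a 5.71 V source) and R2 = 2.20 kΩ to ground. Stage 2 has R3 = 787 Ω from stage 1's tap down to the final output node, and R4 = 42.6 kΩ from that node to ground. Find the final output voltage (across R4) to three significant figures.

Stage 2 presents R3+R4 = 43390 Ω as a load on stage 1's tap.
Stage 1's lower leg becomes R2‖(R3+R4) = 2094 Ω, so V_mid = 5.71 × 2094/3534 = 3.383 V.
Stage 2 is itself unloaded: V_out = V_mid × R4/(R3+R4) = 3.383 × 42600/43390 = 3.32 V.

V_out ≈ 3.32 V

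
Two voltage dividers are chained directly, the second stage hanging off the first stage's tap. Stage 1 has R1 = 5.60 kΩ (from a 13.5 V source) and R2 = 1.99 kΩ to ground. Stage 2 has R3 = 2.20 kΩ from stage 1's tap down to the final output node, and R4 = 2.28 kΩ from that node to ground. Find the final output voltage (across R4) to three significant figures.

V_out ≈ 1.36 V

Stage 2 presents R3+R4 = 4.480 kΩ as a load on stage 1's tap.
Stage 1's lower leg becomes R2‖(R3+R4) = 1.378 kΩ, so V_mid = 13.5 × 1.378/6.978 = 2.666 V.
Stage 2 is itself unloaded: V_out = V_mid × R4/(R3+R4) = 2.666 × 2.28/4.480 = 1.36 V.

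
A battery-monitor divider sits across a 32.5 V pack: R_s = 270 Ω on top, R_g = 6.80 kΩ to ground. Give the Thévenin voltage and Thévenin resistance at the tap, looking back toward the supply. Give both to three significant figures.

V_th is the open-circuit tap voltage: 32.5 × 6800/(270 + 6800) = 31.3 V.
With the supply zeroed, R_s and R_g appear in parallel from the tap: R_th = R_s‖R_g = (270 × 6800)/7070 = 260 Ω.

V_th = 31.3 V, R_th = 260 Ω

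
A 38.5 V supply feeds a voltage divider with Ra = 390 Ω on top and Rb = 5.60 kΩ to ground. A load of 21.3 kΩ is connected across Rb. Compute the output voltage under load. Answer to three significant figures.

The load sits in parallel with Rb: Rb‖R_L = (5600 × 21300) / (5600 + 21300) = 4434 Ω.
V_out = 38.5 × 4434 / (390 + 4434) = 38.5 × 4434/4824 = 35.4 V.

V_out ≈ 35.4 V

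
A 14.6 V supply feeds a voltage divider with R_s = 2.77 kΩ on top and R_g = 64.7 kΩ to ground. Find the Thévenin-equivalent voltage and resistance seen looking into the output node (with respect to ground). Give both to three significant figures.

V_th is the open-circuit tap voltage: 14.6 × 64.7/(2.77 + 64.7) = 14.0 V.
With the supply zeroed, R_s and R_g appear in parallel from the tap: R_th = R_s‖R_g = (2.77 × 64.7)/67.47 = 2.66 kΩ.

V_th = 14.0 V, R_th = 2.66 kΩ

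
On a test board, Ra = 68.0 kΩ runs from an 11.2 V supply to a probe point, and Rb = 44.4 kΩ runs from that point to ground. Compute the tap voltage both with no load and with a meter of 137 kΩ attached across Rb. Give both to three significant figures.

Unloaded: 4.42 V; loaded: 3.70 V

Open-circuit: V = 11.2 × 44.4/(68.0 + 44.4) = 4.42 V.
With the load, Rb becomes Rb‖R_L = 33.53 kΩ, so V = 11.2 × 33.53/101.5 = 3.70 V.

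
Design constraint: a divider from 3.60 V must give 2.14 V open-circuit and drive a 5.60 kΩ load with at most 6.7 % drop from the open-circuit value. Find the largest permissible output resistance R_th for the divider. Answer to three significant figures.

Loading drop = R_th/(R_th + R_L) ≤ 0.0670, so R_th ≤ R_L · ε/(1−ε) = 5.60 kΩ × 0.0670/0.9330 = 402 Ω.

R_th ≤ 402 Ω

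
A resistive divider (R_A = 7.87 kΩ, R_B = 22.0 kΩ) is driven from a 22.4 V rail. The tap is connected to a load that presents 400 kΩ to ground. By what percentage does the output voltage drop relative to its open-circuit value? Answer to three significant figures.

1.43 %

The divider's output (Thévenin) resistance is R_A‖R_B = 5.796 kΩ.
Fractional drop under load = R_th/(R_th + R_L) = 5.796 / (5.796 + 400) = 0.01428.
So the output falls by 1.43 %.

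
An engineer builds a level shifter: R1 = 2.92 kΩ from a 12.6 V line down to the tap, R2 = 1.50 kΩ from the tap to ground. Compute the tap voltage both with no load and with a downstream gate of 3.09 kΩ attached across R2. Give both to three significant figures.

Open-circuit: V = 12.6 × 1.50/(2.92 + 1.50) = 4.28 V.
With the load, R2 becomes R2‖R_L = 1.010 kΩ, so V = 12.6 × 1.010/3.930 = 3.24 V.

Unloaded: 4.28 V; loaded: 3.24 V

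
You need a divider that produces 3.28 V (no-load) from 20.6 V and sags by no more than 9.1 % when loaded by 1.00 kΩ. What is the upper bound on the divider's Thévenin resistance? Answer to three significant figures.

R_th ≤ 100 Ω

Loading drop = R_th/(R_th + R_L) ≤ 0.0910, so R_th ≤ R_L · ε/(1−ε) = 1.00 kΩ × 0.0910/0.9090 = 100 Ω.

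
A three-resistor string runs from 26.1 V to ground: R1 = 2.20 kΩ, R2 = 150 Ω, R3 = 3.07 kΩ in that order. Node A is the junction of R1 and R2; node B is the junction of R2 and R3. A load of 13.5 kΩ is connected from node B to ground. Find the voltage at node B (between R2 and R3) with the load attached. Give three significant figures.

At node B, R3 is in parallel with the load: R3‖R_L = 2501 Ω.
Below node A the resistance is R2 + (R3‖R_L) = 2651 Ω, so V_A = 26.1 × 2651/4851 = 14.26 V.
Then V_B = V_A × (R3‖R_L)/(R2 + R3‖R_L) = 14.26 × 2501/2651 = 13.5 V.

V ≈ 13.5 V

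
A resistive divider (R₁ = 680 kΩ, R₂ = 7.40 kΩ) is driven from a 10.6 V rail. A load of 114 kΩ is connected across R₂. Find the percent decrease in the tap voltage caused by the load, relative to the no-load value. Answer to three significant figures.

6.03 %

The divider's output (Thévenin) resistance is R₁‖R₂ = 7.320 kΩ.
Fractional drop under load = R_th/(R_th + R_L) = 7.320 / (7.320 + 114) = 0.06034.
So the output falls by 6.03 %.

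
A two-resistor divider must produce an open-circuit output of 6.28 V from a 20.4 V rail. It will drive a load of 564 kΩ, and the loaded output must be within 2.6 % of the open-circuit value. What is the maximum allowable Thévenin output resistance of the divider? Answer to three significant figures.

R_th ≤ 15.1 kΩ

Loading drop = R_th/(R_th + R_L) ≤ 0.0260, so R_th ≤ R_L · ε/(1−ε) = 564 kΩ × 0.0260/0.9740 = 15.1 kΩ.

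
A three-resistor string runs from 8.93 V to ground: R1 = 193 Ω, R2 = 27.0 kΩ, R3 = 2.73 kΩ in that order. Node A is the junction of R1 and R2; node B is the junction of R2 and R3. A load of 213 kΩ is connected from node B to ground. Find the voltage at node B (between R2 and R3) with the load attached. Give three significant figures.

V ≈ 0.805 V

At node B, R3 is in parallel with the load: R3‖R_L = 2695 Ω.
Below node A the resistance is R2 + (R3‖R_L) = 29700 Ω, so V_A = 8.93 × 29700/29890 = 8.872 V.
Then V_B = V_A × (R3‖R_L)/(R2 + R3‖R_L) = 8.872 × 2695/29700 = 0.805 V.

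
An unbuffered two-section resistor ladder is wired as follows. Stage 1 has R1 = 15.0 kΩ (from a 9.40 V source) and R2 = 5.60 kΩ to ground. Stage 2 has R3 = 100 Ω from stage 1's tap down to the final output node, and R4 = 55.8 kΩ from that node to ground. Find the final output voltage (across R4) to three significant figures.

Stage 2 presents R3+R4 = 55900 Ω as a load on stage 1's tap.
Stage 1's lower leg becomes R2‖(R3+R4) = 5090 Ω, so V_mid = 9.40 × 5090/20090 = 2.382 V.
Stage 2 is itself unloaded: V_out = V_mid × R4/(R3+R4) = 2.382 × 55800/55900 = 2.38 V.

V_out ≈ 2.38 V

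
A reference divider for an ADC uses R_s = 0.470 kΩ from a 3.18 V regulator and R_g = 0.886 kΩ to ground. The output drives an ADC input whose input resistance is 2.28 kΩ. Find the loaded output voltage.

The load sits in parallel with R_g: R_g‖R_L = (886 × 2280) / (886 + 2280) = 638.1 Ω.
V_out = 3.18 × 638.1 / (470 + 638.1) = 3.18 × 638.1/1108 = 1.83 V.

V_out ≈ 1.83 V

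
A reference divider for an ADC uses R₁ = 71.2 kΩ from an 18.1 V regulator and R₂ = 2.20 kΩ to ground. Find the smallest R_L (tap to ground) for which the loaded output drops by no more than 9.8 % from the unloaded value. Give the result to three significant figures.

Output resistance R_th = R₁‖R₂ = (71.2 × 2.20)/73.40 = 2.134 kΩ.
The fractional drop is R_th/(R_th + R_L); requiring this ≤ 0.0980 gives R_L ≥ R_th(1/0.0980 − 1) = 2.134 × 9.204 = 19.6 kΩ.

R_L(min) ≈ 19.6 kΩ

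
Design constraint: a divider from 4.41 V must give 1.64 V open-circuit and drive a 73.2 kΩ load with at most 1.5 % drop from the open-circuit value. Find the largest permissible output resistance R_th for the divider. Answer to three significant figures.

R_th ≤ 1.11 kΩ

Loading drop = R_th/(R_th + R_L) ≤ 0.0150, so R_th ≤ R_L · ε/(1−ε) = 73.2 kΩ × 0.0150/0.9850 = 1.11 kΩ.
(Any R1, R2 with R2/(R1+R2) = 0.372 and R1‖R2 ≤ 1.11 kΩ will meet the spec.)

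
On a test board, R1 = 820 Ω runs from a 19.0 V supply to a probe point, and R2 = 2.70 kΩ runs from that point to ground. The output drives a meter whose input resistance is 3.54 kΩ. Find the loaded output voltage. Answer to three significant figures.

The load sits in parallel with R2: R2‖R_L = (2700 × 3540) / (2700 + 3540) = 1532 Ω.
V_out = 19.0 × 1532 / (820 + 1532) = 19.0 × 1532/2352 = 12.4 V.

V_out ≈ 12.4 V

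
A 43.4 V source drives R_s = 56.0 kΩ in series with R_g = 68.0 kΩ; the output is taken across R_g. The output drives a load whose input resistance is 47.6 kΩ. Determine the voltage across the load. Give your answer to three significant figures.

The load sits in parallel with R_g: R_g‖R_L = (68.0 × 47.6) / (68.0 + 47.6) = 28.00 kΩ.
V_out = 43.4 × 28.00 / (56.0 + 28.00) = 43.4 × 28.00/84.00 = 14.5 V.

V_out ≈ 14.5 V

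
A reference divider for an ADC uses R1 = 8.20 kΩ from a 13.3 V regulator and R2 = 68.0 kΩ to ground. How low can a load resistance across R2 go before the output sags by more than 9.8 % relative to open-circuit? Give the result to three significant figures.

R_L(min) ≈ 67.4 kΩ

Output resistance R_th = R1‖R2 = (8.20 × 68.0)/76.20 = 7.318 kΩ.
The fractional drop is R_th/(R_th + R_L); requiring this ≤ 0.0980 gives R_L ≥ R_th(1/0.0980 − 1) = 7.318 × 9.204 = 67.4 kΩ.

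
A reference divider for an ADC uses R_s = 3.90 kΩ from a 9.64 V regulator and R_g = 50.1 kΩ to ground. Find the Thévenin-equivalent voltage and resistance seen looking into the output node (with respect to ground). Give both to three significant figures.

V_th = 8.94 V, R_th = 3.62 kΩ

V_th is the open-circuit tap voltage: 9.64 × 50.1/(3.90 + 50.1) = 8.94 V.
With the supply zeroed, R_s and R_g appear in parallel from the tap: R_th = R_s‖R_g = (3.90 × 50.1)/54.00 = 3.62 kΩ.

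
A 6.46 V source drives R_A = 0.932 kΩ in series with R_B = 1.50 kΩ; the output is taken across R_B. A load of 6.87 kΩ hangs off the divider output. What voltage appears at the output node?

V_out ≈ 3.68 V

The load sits in parallel with R_B: R_B‖R_L = (1500 × 6870) / (1500 + 6870) = 1231 Ω.
V_out = 6.46 × 1231 / (932 + 1231) = 6.46 × 1231/2163 = 3.68 V.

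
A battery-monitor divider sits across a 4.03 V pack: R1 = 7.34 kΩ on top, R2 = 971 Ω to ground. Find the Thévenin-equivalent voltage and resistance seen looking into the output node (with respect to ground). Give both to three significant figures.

V_th = 0.471 V, R_th = 858 Ω

V_th is the open-circuit tap voltage: 4.03 × 971/(7340 + 971) = 0.471 V.
With the supply zeroed, R1 and R2 appear in parallel from the tap: R_th = R1‖R2 = (7340 × 971)/8311 = 858 Ω.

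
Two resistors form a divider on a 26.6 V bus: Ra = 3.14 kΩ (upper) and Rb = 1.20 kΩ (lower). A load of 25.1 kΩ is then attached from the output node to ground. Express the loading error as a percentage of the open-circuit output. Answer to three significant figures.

The divider's output (Thévenin) resistance is Ra‖Rb = 0.8682 kΩ.
Fractional drop under load = R_th/(R_th + R_L) = 0.8682 / (0.8682 + 25.1) = 0.03343.
So the output falls by 3.34 %.

3.34 %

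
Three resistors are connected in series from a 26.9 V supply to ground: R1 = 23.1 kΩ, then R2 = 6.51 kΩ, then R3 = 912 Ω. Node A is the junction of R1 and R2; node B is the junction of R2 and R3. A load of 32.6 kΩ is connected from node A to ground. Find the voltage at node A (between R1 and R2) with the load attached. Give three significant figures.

Below node A the series string R2+R3 = 7422 Ω sits in parallel with the 32600 Ω load: 6046 Ω.
V_A = 26.9 × 6046/(23100 + 6046) = 5.58 V.

V ≈ 5.58 V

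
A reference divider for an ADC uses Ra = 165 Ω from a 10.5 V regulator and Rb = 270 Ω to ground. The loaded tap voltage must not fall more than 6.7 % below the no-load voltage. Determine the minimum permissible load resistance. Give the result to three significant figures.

Output resistance R_th = Ra‖Rb = (165 × 270)/435.0 = 102.4 Ω.
The fractional drop is R_th/(R_th + R_L); requiring this ≤ 0.0670 gives R_L ≥ R_th(1/0.0670 − 1) = 102.4 × 13.93 = 1.43 kΩ.

R_L(min) ≈ 1.43 kΩ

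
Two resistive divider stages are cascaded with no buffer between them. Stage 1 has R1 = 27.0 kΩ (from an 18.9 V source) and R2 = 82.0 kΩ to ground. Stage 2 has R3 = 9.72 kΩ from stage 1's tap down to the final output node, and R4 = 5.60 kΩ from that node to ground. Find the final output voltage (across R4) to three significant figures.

V_out ≈ 2.23 V

Stage 2 presents R3+R4 = 15.32 kΩ as a load on stage 1's tap.
Stage 1's lower leg becomes R2‖(R3+R4) = 12.91 kΩ, so V_mid = 18.9 × 12.91/39.91 = 6.113 V.
Stage 2 is itself unloaded: V_out = V_mid × R4/(R3+R4) = 6.113 × 5.60/15.32 = 2.23 V.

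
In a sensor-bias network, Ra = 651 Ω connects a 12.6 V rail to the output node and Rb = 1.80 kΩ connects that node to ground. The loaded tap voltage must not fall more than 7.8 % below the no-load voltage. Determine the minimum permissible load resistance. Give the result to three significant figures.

R_L(min) ≈ 5.65 kΩ

Output resistance R_th = Ra‖Rb = (651 × 1800)/2451 = 478.1 Ω.
The fractional drop is R_th/(R_th + R_L); requiring this ≤ 0.0780 gives R_L ≥ R_th(1/0.0780 − 1) = 478.1 × 11.82 = 5.65 kΩ.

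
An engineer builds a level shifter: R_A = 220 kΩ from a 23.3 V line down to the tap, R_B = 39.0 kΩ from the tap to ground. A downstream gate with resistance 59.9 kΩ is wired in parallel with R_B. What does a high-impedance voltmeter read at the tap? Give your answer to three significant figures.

The load sits in parallel with R_B: R_B‖R_L = (39.0 × 59.9) / (39.0 + 59.9) = 23.62 kΩ.
V_out = 23.3 × 23.62 / (220 + 23.62) = 23.3 × 23.62/243.6 = 2.26 V.

V_out ≈ 2.26 V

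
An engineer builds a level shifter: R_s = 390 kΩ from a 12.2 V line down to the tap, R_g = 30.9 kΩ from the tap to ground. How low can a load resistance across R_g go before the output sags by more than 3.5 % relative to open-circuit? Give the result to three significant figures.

Output resistance R_th = R_s‖R_g = (390 × 30.9)/420.9 = 28.63 kΩ.
The fractional drop is R_th/(R_th + R_L); requiring this ≤ 0.0350 gives R_L ≥ R_th(1/0.0350 − 1) = 28.63 × 27.57 = 789 kΩ.

R_L(min) ≈ 789 kΩ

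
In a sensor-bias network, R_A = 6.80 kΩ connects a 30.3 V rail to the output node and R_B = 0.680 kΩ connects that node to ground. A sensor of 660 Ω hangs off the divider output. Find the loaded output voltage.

V_out ≈ 1.42 V

The load sits in parallel with R_B: R_B‖R_L = (680 × 660) / (680 + 660) = 334.9 Ω.
V_out = 30.3 × 334.9 / (6800 + 334.9) = 30.3 × 334.9/7135 = 1.42 V.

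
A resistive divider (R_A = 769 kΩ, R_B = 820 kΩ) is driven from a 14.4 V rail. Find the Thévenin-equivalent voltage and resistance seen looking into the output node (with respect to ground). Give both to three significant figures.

V_th = 7.43 V, R_th = 397 kΩ

V_th is the open-circuit tap voltage: 14.4 × 820/(769 + 820) = 7.43 V.
With the supply zeroed, R_A and R_B appear in parallel from the tap: R_th = R_A‖R_B = (769 × 820)/1589 = 397 kΩ.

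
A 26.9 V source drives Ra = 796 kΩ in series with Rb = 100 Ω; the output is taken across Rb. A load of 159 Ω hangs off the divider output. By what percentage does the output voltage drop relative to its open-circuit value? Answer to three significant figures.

Unloaded V = 26.9 × 100/796100 = 0.003379 V.
Loaded: Rb‖R_L = 61.39 Ω, giving V = 26.9 × 61.39/796100 = 0.002074 V.
Drop = (0.003379 − 0.002074) / 0.003379 = 38.6 %.

38.6 %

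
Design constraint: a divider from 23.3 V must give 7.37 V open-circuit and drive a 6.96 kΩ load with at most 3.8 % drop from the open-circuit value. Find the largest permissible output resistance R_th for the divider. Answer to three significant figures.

Loading drop = R_th/(R_th + R_L) ≤ 0.0380, so R_th ≤ R_L · ε/(1−ε) = 6.96 kΩ × 0.0380/0.9620 = 275 Ω.

R_th ≤ 275 Ω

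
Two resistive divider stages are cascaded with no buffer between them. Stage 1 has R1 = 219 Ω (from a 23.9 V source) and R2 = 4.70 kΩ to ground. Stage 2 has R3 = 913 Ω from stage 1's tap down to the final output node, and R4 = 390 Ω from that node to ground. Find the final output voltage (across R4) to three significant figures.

V_out ≈ 5.89 V

Stage 2 presents R3+R4 = 1303 Ω as a load on stage 1's tap.
Stage 1's lower leg becomes R2‖(R3+R4) = 1020 Ω, so V_mid = 23.9 × 1020/1239 = 19.68 V.
Stage 2 is itself unloaded: V_out = V_mid × R4/(R3+R4) = 19.68 × 390/1303 = 5.89 V.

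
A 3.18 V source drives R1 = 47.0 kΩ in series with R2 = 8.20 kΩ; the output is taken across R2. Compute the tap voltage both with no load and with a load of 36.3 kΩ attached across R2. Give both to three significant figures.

Unloaded: 0.472 V; loaded: 0.396 V

Open-circuit: V = 3.18 × 8.20/(47.0 + 8.20) = 0.472 V.
With the load, R2 becomes R2‖R_L = 6.689 kΩ, so V = 3.18 × 6.689/53.69 = 0.396 V.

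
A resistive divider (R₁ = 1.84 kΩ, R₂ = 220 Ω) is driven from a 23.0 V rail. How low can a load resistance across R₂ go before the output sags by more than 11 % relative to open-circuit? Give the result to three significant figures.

R_L(min) ≈ 1.59 kΩ

Output resistance R_th = R₁‖R₂ = (1840 × 220)/2060 = 196.5 Ω.
The fractional drop is R_th/(R_th + R_L); requiring this ≤ 0.110 gives R_L ≥ R_th(1/0.110 − 1) = 196.5 × 8.091 = 1.59 kΩ.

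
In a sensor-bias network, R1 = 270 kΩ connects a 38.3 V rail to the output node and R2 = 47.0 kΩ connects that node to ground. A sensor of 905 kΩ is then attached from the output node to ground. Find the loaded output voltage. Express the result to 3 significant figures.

The load sits in parallel with R2: R2‖R_L = (47.0 × 905) / (47.0 + 905) = 44.68 kΩ.
V_out = 38.3 × 44.68 / (270 + 44.68) = 38.3 × 44.68/314.7 = 5.44 V.
(Unloaded it would have been 5.68 V.)

V_out ≈ 5.44 V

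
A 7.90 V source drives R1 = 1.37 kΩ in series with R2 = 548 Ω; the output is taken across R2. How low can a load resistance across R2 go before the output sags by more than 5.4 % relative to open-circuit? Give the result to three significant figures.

R_L(min) ≈ 6.86 kΩ

Output resistance R_th = R1‖R2 = (1370 × 548)/1918 = 391.4 Ω.
The fractional drop is R_th/(R_th + R_L); requiring this ≤ 0.0540 gives R_L ≥ R_th(1/0.0540 − 1) = 391.4 × 17.52 = 6.86 kΩ.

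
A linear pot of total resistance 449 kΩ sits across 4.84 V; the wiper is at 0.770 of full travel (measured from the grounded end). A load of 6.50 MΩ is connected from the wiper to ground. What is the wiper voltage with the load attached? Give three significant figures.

V ≈ 3.68 V

The wiper splits the pot into (1−α)R = 103.3 kΩ above and αR = 345.7 kΩ below.
Lower section ‖ load = 328.3 kΩ.
V_wiper = 4.84 × 328.3/(103.3 + 328.3) = 3.68 V.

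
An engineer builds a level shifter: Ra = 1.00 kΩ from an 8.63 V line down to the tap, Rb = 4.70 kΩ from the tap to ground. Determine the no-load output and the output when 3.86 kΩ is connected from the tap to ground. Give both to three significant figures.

Unloaded: 7.12 V; loaded: 5.86 V

Open-circuit: V = 8.63 × 4.70/(1.00 + 4.70) = 7.12 V.
With the load, Rb becomes Rb‖R_L = 2.119 kΩ, so V = 8.63 × 2.119/3.119 = 5.86 V.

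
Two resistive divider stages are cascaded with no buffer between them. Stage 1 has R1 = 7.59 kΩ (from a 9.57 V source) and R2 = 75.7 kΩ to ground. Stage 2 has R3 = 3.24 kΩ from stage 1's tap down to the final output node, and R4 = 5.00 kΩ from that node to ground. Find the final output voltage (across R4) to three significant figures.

Stage 2 presents R3+R4 = 8.240 kΩ as a load on stage 1's tap.
Stage 1's lower leg becomes R2‖(R3+R4) = 7.431 kΩ, so V_mid = 9.57 × 7.431/15.02 = 4.734 V.
Stage 2 is itself unloaded: V_out = V_mid × R4/(R3+R4) = 4.734 × 5.00/8.240 = 2.87 V.

V_out ≈ 2.87 V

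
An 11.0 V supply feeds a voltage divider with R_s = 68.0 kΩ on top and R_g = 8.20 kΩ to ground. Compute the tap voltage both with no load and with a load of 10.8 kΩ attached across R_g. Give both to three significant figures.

Unloaded: 1.18 V; loaded: 0.706 V

Open-circuit: V = 11.0 × 8.20/(68.0 + 8.20) = 1.18 V.
With the load, R_g becomes R_g‖R_L = 4.661 kΩ, so V = 11.0 × 4.661/72.66 = 0.706 V.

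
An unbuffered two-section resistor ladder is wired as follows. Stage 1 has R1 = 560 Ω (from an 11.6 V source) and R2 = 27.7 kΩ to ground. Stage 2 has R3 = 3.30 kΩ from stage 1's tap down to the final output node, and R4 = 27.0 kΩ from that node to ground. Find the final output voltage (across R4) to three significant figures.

Stage 2 presents R3+R4 = 30300 Ω as a load on stage 1's tap.
Stage 1's lower leg becomes R2‖(R3+R4) = 14470 Ω, so V_mid = 11.6 × 14470/15030 = 11.17 V.
Stage 2 is itself unloaded: V_out = V_mid × R4/(R3+R4) = 11.17 × 27000/30300 = 9.95 V.

V_out ≈ 9.95 V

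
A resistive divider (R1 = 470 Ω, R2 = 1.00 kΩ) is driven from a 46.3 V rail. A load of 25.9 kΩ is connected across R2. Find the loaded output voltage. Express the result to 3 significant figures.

The load sits in parallel with R2: R2‖R_L = (1000 × 25900) / (1000 + 25900) = 962.8 Ω.
V_out = 46.3 × 962.8 / (470 + 962.8) = 46.3 × 962.8/1433 = 31.1 V.
(Unloaded it would have been 31.5 V.)

V_out ≈ 31.1 V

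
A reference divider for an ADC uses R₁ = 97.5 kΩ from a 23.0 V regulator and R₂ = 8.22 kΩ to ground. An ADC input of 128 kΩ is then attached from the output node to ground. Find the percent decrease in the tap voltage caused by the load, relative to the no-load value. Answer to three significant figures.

5.59 %

The divider's output (Thévenin) resistance is R₁‖R₂ = 7.581 kΩ.
Fractional drop under load = R_th/(R_th + R_L) = 7.581 / (7.581 + 128) = 0.05591.
So the output falls by 5.59 %.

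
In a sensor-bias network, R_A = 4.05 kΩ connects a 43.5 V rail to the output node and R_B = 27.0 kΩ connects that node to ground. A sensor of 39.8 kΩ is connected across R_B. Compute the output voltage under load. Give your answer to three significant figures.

V_out ≈ 34.8 V

The load sits in parallel with R_B: R_B‖R_L = (27.0 × 39.8) / (27.0 + 39.8) = 16.09 kΩ.
V_out = 43.5 × 16.09 / (4.05 + 16.09) = 43.5 × 16.09/20.14 = 34.8 V.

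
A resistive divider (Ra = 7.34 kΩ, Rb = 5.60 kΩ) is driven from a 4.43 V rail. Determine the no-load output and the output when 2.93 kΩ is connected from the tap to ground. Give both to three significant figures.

Open-circuit: V = 4.43 × 5.60/(7.34 + 5.60) = 1.92 V.
With the load, Rb becomes Rb‖R_L = 1.924 kΩ, so V = 4.43 × 1.924/9.264 = 0.920 V.

Unloaded: 1.92 V; loaded: 0.920 V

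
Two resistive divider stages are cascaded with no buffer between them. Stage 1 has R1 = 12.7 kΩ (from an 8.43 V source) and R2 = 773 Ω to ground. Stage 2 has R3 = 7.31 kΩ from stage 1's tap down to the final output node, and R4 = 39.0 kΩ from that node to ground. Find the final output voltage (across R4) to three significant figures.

V_out ≈ 0.401 V

Stage 2 presents R3+R4 = 46310 Ω as a load on stage 1's tap.
Stage 1's lower leg becomes R2‖(R3+R4) = 760.3 Ω, so V_mid = 8.43 × 760.3/13460 = 0.4762 V.
Stage 2 is itself unloaded: V_out = V_mid × R4/(R3+R4) = 0.4762 × 39000/46310 = 0.401 V.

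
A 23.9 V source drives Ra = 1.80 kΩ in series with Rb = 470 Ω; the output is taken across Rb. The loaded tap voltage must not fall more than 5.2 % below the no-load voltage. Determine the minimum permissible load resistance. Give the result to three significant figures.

Output resistance R_th = Ra‖Rb = (1800 × 470)/2270 = 372.7 Ω.
The fractional drop is R_th/(R_th + R_L); requiring this ≤ 0.0520 gives R_L ≥ R_th(1/0.0520 − 1) = 372.7 × 18.23 = 6.79 kΩ.

R_L(min) ≈ 6.79 kΩ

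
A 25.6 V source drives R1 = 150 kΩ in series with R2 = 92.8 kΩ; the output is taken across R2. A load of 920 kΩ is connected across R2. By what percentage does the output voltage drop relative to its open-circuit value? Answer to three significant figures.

5.87 %

The divider's output (Thévenin) resistance is R1‖R2 = 57.33 kΩ.
Fractional drop under load = R_th/(R_th + R_L) = 57.33 / (57.33 + 920) = 0.05866.
So the output falls by 5.87 %.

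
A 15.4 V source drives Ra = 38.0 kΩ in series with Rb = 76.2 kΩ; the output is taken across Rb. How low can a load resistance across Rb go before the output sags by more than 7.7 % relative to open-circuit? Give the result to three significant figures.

R_L(min) ≈ 304 kΩ

Output resistance R_th = Ra‖Rb = (38.0 × 76.2)/114.2 = 25.36 kΩ.
The fractional drop is R_th/(R_th + R_L); requiring this ≤ 0.0770 gives R_L ≥ R_th(1/0.0770 − 1) = 25.36 × 11.99 = 304 kΩ.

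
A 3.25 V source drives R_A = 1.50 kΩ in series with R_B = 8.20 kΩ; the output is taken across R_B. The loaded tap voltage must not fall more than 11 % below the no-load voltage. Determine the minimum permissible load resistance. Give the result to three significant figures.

Output resistance R_th = R_A‖R_B = (1.50 × 8.20)/9.700 = 1.268 kΩ.
The fractional drop is R_th/(R_th + R_L); requiring this ≤ 0.110 gives R_L ≥ R_th(1/0.110 − 1) = 1.268 × 8.091 = 10.3 kΩ.

R_L(min) ≈ 10.3 kΩ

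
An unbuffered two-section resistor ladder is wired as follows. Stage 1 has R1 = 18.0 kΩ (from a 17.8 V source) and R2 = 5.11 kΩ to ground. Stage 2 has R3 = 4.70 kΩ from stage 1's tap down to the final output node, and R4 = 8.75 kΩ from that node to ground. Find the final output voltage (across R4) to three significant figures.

V_out ≈ 1.98 V

Stage 2 presents R3+R4 = 13.45 kΩ as a load on stage 1's tap.
Stage 1's lower leg becomes R2‖(R3+R4) = 3.703 kΩ, so V_mid = 17.8 × 3.703/21.70 = 3.037 V.
Stage 2 is itself unloaded: V_out = V_mid × R4/(R3+R4) = 3.037 × 8.75/13.45 = 1.98 V.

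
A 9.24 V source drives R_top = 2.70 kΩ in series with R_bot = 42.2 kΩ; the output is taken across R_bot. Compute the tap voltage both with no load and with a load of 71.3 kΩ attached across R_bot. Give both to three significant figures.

Open-circuit: V = 9.24 × 42.2/(2.70 + 42.2) = 8.68 V.
With the load, R_bot becomes R_bot‖R_L = 26.51 kΩ, so V = 9.24 × 26.51/29.21 = 8.39 V.

Unloaded: 8.68 V; loaded: 8.39 V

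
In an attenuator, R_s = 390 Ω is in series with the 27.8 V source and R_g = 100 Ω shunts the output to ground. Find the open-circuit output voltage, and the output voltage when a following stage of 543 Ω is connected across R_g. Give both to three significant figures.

Open-circuit: V = 27.8 × 100/(390 + 100) = 5.67 V.
With the load, R_g becomes R_g‖R_L = 84.45 Ω, so V = 27.8 × 84.45/474.4 = 4.95 V.

Unloaded: 5.67 V; loaded: 4.95 V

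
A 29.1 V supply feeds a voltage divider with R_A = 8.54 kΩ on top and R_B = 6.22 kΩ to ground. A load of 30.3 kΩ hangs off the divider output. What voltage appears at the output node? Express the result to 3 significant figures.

V_out ≈ 11.0 V

The load sits in parallel with R_B: R_B‖R_L = (6.22 × 30.3) / (6.22 + 30.3) = 5.161 kΩ.
V_out = 29.1 × 5.161 / (8.54 + 5.161) = 29.1 × 5.161/13.70 = 11.0 V.
(Unloaded it would have been 12.3 V.)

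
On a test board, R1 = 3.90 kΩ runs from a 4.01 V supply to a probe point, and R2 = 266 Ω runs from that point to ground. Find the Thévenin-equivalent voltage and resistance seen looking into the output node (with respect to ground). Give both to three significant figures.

V_th = 0.256 V, R_th = 249 Ω

V_th is the open-circuit tap voltage: 4.01 × 266/(3900 + 266) = 0.256 V.
With the supply zeroed, R1 and R2 appear in parallel from the tap: R_th = R1‖R2 = (3900 × 266)/4166 = 249 Ω.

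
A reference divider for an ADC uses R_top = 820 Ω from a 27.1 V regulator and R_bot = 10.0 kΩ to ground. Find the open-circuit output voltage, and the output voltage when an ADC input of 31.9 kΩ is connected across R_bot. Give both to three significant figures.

Open-circuit: V = 27.1 × 10000/(820 + 10000) = 25.0 V.
With the load, R_bot becomes R_bot‖R_L = 7613 Ω, so V = 27.1 × 7613/8433 = 24.5 V.

Unloaded: 25.0 V; loaded: 24.5 V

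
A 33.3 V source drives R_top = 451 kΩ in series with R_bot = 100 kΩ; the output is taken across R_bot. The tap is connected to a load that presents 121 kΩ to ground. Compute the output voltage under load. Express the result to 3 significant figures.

V_out ≈ 3.60 V

The load sits in parallel with R_bot: R_bot‖R_L = (100 × 121) / (100 + 121) = 54.75 kΩ.
V_out = 33.3 × 54.75 / (451 + 54.75) = 33.3 × 54.75/505.8 = 3.60 V.
(Unloaded it would have been 6.04 V.)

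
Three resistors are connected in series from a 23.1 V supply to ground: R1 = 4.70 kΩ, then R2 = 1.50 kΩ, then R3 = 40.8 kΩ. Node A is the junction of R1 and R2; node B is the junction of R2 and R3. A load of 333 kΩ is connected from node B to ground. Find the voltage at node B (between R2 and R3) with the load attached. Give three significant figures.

V ≈ 19.7 V

At node B, R3 is in parallel with the load: R3‖R_L = 36.35 kΩ.
Below node A the resistance is R2 + (R3‖R_L) = 37.85 kΩ, so V_A = 23.1 × 37.85/42.55 = 20.55 V.
Then V_B = V_A × (R3‖R_L)/(R2 + R3‖R_L) = 20.55 × 36.35/37.85 = 19.7 V.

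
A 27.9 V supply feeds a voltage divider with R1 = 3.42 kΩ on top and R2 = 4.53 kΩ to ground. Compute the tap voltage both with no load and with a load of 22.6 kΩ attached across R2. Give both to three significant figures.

Open-circuit: V = 27.9 × 4.53/(3.42 + 4.53) = 15.9 V.
With the load, R2 becomes R2‖R_L = 3.774 kΩ, so V = 27.9 × 3.774/7.194 = 14.6 V.

Unloaded: 15.9 V; loaded: 14.6 V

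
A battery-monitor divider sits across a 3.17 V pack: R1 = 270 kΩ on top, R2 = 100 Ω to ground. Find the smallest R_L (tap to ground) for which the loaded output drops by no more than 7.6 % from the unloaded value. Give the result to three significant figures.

Output resistance R_th = R1‖R2 = (270000 × 100)/270100 = 99.96 Ω.
The fractional drop is R_th/(R_th + R_L); requiring this ≤ 0.0760 gives R_L ≥ R_th(1/0.0760 − 1) = 99.96 × 12.16 = 1.22 kΩ.

R_L(min) ≈ 1.22 kΩ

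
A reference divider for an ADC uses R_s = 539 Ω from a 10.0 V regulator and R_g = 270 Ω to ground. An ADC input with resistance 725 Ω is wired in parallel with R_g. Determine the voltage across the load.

The load sits in parallel with R_g: R_g‖R_L = (270 × 725) / (270 + 725) = 196.7 Ω.
V_out = 10.0 × 196.7 / (539 + 196.7) = 10.0 × 196.7/735.7 = 2.67 V.
(Unloaded it would have been 3.34 V.)

V_out ≈ 2.67 V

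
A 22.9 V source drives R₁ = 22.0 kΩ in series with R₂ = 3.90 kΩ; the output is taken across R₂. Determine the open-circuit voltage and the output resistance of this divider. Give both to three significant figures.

V_th is the open-circuit tap voltage: 22.9 × 3.90/(22.0 + 3.90) = 3.45 V.
With the supply zeroed, R₁ and R₂ appear in parallel from the tap: R_th = R₁‖R₂ = (22.0 × 3.90)/25.90 = 3.31 kΩ.

V_th = 3.45 V, R_th = 3.31 kΩ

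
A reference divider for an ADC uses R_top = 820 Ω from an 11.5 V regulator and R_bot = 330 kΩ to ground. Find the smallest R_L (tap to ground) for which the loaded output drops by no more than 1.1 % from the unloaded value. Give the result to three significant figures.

Output resistance R_th = R_top‖R_bot = (820 × 330000)/330800 = 818.0 Ω.
The fractional drop is R_th/(R_th + R_L); requiring this ≤ 0.0110 gives R_L ≥ R_th(1/0.0110 − 1) = 818.0 × 89.91 = 73.5 kΩ.

R_L(min) ≈ 73.5 kΩ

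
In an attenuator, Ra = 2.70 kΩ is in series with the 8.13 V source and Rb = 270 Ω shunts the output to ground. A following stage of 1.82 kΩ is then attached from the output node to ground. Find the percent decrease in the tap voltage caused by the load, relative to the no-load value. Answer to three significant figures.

The divider's output (Thévenin) resistance is Ra‖Rb = 245.5 Ω.
Fractional drop under load = R_th/(R_th + R_L) = 245.5 / (245.5 + 1820) = 0.1188.
So the output falls by 11.9 %.

11.9 %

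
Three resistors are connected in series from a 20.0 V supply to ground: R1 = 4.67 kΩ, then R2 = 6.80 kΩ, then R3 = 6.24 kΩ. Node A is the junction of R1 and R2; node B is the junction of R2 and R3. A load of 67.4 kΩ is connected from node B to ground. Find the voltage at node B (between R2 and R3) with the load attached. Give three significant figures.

At node B, R3 is in parallel with the load: R3‖R_L = 5.711 kΩ.
Below node A the resistance is R2 + (R3‖R_L) = 12.51 kΩ, so V_A = 20.0 × 12.51/17.18 = 14.56 V.
Then V_B = V_A × (R3‖R_L)/(R2 + R3‖R_L) = 14.56 × 5.711/12.51 = 6.65 V.

V ≈ 6.65 V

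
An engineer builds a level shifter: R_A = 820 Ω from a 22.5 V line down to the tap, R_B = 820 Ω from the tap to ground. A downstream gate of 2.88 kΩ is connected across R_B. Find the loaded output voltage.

V_out ≈ 9.85 V

The load sits in parallel with R_B: R_B‖R_L = (820 × 2880) / (820 + 2880) = 638.3 Ω.
V_out = 22.5 × 638.3 / (820 + 638.3) = 22.5 × 638.3/1458 = 9.85 V.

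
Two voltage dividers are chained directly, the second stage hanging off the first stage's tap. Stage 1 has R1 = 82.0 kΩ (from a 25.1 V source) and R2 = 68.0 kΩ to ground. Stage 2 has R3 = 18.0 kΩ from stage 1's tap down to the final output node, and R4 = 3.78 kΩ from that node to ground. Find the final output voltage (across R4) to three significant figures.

V_out ≈ 0.730 V

Stage 2 presents R3+R4 = 21.78 kΩ as a load on stage 1's tap.
Stage 1's lower leg becomes R2‖(R3+R4) = 16.50 kΩ, so V_mid = 25.1 × 16.50/98.50 = 4.204 V.
Stage 2 is itself unloaded: V_out = V_mid × R4/(R3+R4) = 4.204 × 3.78/21.78 = 0.730 V.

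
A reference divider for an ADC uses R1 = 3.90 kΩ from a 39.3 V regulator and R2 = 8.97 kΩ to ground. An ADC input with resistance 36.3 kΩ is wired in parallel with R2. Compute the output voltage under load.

The load sits in parallel with R2: R2‖R_L = (8.97 × 36.3) / (8.97 + 36.3) = 7.193 kΩ.
V_out = 39.3 × 7.193 / (3.90 + 7.193) = 39.3 × 7.193/11.09 = 25.5 V.

V_out ≈ 25.5 V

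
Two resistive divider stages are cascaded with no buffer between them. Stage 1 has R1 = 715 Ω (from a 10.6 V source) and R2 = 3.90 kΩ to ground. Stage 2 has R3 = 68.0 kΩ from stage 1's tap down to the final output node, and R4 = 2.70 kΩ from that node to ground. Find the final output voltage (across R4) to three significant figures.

V_out ≈ 0.339 V

Stage 2 presents R3+R4 = 70700 Ω as a load on stage 1's tap.
Stage 1's lower leg becomes R2‖(R3+R4) = 3696 Ω, so V_mid = 10.6 × 3696/4411 = 8.882 V.
Stage 2 is itself unloaded: V_out = V_mid × R4/(R3+R4) = 8.882 × 2700/70700 = 0.339 V.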